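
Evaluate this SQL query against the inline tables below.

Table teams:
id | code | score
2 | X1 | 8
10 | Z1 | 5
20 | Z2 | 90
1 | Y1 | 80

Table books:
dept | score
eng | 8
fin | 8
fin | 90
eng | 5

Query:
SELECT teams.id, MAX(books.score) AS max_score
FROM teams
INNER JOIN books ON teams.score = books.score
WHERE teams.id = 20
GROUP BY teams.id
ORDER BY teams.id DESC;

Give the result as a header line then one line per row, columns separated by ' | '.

== RESULT ==
teams.id | max_score
20 | 90

Derivation:
After JOIN books (4 rows):
teams.id | teams.code | teams.score | books.dept | books.score
2 | X1 | 8 | eng | 8
2 | X1 | 8 | fin | 8
10 | Z1 | 5 | eng | 5
20 | Z2 | 90 | fin | 90
After WHERE (1 rows):
teams.id | teams.code | teams.score | books.dept | books.score
20 | Z2 | 90 | fin | 90
After GROUP BY (1 rows):
teams.id | max_score
20 | 90
After ORDER BY (1 rows):
teams.id | max_score
20 | 90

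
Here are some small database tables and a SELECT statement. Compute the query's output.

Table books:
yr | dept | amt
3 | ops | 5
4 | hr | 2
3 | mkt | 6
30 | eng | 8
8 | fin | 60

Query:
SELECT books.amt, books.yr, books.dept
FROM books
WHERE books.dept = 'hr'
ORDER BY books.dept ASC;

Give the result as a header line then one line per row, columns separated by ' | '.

== RESULT ==
books.amt | books.yr | books.dept
2 | 4 | hr

Derivation:
After WHERE (1 rows):
books.yr | books.dept | books.amt
4 | hr | 2
After SELECT (1 rows):
books.amt | books.yr | books.dept
2 | 4 | hr
After ORDER BY (1 rows):
books.amt | books.yr | books.dept
2 | 4 | hr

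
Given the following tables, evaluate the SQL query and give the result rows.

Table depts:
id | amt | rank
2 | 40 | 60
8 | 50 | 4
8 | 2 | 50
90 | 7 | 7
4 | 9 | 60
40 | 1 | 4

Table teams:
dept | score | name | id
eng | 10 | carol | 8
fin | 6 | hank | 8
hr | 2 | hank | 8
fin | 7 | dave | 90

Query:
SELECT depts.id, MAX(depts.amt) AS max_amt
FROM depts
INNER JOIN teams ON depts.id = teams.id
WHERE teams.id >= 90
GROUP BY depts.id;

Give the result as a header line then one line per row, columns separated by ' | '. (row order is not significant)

After JOIN teams (7 rows):
depts.id | depts.amt | depts.rank | teams.dept | teams.score | teams.name | teams.id
8 | 50 | 4 | eng | 10 | carol | 8
8 | 50 | 4 | fin | 6 | hank | 8
8 | 50 | 4 | hr | 2 | hank | 8
8 | 2 | 50 | eng | 10 | carol | 8
8 | 2 | 50 | fin | 6 | hank | 8
8 | 2 | 50 | hr | 2 | hank | 8
90 | 7 | 7 | fin | 7 | dave | 90
After WHERE (1 rows):
depts.id | depts.amt | depts.rank | teams.dept | teams.score | teams.name | teams.id
90 | 7 | 7 | fin | 7 | dave | 90
After GROUP BY (1 rows):
depts.id | max_amt
90 | 7

== RESULT ==
depts.id | max_amt
90 | 7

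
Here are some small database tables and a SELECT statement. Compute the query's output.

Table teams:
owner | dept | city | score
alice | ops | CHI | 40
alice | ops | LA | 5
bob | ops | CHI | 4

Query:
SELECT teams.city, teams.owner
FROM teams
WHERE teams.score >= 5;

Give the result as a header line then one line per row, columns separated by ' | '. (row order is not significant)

== RESULT ==
teams.city | teams.owner
CHI | alice
LA | alice

Derivation:
After WHERE (2 rows):
teams.owner | teams.dept | teams.city | teams.score
alice | ops | CHI | 40
alice | ops | LA | 5
After SELECT (2 rows):
teams.city | teams.owner
CHI | alice
LA | alice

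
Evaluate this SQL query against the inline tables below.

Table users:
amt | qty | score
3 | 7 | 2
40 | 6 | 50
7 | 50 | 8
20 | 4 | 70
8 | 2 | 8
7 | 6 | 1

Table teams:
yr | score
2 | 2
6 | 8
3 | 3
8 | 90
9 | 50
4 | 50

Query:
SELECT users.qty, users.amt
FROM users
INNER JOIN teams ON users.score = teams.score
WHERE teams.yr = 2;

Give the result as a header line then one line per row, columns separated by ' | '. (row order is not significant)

After JOIN teams (5 rows):
users.amt | users.qty | users.score | teams.yr | teams.score
3 | 7 | 2 | 2 | 2
40 | 6 | 50 | 9 | 50
40 | 6 | 50 | 4 | 50
7 | 50 | 8 | 6 | 8
8 | 2 | 8 | 6 | 8
After WHERE (1 rows):
users.amt | users.qty | users.score | teams.yr | teams.score
3 | 7 | 2 | 2 | 2
After SELECT (1 rows):
users.qty | users.amt
7 | 3

== RESULT ==
users.qty | users.amt
7 | 3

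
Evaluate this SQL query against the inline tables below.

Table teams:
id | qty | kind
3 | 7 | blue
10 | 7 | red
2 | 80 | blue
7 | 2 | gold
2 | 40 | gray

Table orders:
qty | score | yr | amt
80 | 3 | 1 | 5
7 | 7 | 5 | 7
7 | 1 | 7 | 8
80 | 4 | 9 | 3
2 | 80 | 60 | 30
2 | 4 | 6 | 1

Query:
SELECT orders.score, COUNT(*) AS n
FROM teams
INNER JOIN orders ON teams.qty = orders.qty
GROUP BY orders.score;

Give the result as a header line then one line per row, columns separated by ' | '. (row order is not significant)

== RESULT ==
orders.score | n
7 | 2
1 | 2
3 | 1
4 | 2
80 | 1

Derivation:
After JOIN orders (8 rows):
teams.id | teams.qty | teams.kind | orders.qty | orders.score | orders.yr | orders.amt
3 | 7 | blue | 7 | 7 | 5 | 7
3 | 7 | blue | 7 | 1 | 7 | 8
10 | 7 | red | 7 | 7 | 5 | 7
10 | 7 | red | 7 | 1 | 7 | 8
2 | 80 | blue | 80 | 3 | 1 | 5
2 | 80 | blue | 80 | 4 | 9 | 3
7 | 2 | gold | 2 | 80 | 60 | 30
7 | 2 | gold | 2 | 4 | 6 | 1
After GROUP BY (5 rows):
orders.score | n
7 | 2
1 | 2
3 | 1
4 | 2
80 | 1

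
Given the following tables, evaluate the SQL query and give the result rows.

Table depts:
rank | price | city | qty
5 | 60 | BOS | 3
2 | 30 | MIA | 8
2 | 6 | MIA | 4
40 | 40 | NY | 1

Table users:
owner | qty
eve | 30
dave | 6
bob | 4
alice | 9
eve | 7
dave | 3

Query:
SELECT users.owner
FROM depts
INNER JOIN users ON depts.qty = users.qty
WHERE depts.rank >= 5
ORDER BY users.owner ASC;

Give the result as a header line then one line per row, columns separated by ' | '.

== RESULT ==
users.owner
dave

Derivation:
After JOIN users (2 rows):
depts.rank | depts.price | depts.city | depts.qty | users.owner | users.qty
5 | 60 | BOS | 3 | dave | 3
2 | 6 | MIA | 4 | bob | 4
After WHERE (1 rows):
depts.rank | depts.price | depts.city | depts.qty | users.owner | users.qty
5 | 60 | BOS | 3 | dave | 3
After SELECT (1 rows):
users.owner
dave
After ORDER BY (1 rows):
users.owner
dave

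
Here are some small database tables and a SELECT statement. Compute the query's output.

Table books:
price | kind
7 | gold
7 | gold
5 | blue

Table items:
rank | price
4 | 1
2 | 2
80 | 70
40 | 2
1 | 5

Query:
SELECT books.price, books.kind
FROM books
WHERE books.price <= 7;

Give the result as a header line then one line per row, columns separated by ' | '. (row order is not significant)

== RESULT ==
books.price | books.kind
7 | gold
7 | gold
5 | blue

Derivation:
After WHERE (3 rows):
books.price | books.kind
7 | gold
7 | gold
5 | blue
After SELECT (3 rows):
books.price | books.kind
7 | gold
7 | gold
5 | blue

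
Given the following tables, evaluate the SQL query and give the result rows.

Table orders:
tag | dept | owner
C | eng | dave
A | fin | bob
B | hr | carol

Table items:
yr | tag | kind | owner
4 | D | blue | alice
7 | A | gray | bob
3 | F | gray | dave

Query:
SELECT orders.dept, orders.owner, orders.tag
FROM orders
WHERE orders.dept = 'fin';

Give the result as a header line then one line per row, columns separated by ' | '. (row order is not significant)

After WHERE (1 rows):
orders.tag | orders.dept | orders.owner
A | fin | bob
After SELECT (1 rows):
orders.dept | orders.owner | orders.tag
fin | bob | A

== RESULT ==
orders.dept | orders.owner | orders.tag
fin | bob | A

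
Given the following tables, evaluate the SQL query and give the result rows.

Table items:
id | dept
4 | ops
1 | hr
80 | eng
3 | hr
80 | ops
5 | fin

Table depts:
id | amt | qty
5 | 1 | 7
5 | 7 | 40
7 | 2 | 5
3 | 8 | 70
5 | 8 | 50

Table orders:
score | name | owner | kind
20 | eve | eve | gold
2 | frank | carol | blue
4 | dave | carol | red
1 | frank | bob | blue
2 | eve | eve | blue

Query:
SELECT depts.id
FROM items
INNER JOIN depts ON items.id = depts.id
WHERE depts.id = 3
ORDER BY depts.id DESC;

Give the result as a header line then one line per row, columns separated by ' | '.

After JOIN depts (4 rows):
items.id | items.dept | depts.id | depts.amt | depts.qty
3 | hr | 3 | 8 | 70
5 | fin | 5 | 1 | 7
5 | fin | 5 | 7 | 40
5 | fin | 5 | 8 | 50
After WHERE (1 rows):
items.id | items.dept | depts.id | depts.amt | depts.qty
3 | hr | 3 | 8 | 70
After SELECT (1 rows):
depts.id
3
After ORDER BY (1 rows):
depts.id
3

== RESULT ==
depts.id
3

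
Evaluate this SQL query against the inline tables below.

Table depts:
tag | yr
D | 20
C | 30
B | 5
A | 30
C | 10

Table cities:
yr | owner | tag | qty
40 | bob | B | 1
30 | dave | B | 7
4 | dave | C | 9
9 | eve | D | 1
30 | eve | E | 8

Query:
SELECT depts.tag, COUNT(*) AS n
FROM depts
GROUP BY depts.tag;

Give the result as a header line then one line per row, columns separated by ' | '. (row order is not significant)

== RESULT ==
depts.tag | n
D | 1
C | 2
B | 1
A | 1

Derivation:
After GROUP BY (4 rows):
depts.tag | n
D | 1
C | 2
B | 1
A | 1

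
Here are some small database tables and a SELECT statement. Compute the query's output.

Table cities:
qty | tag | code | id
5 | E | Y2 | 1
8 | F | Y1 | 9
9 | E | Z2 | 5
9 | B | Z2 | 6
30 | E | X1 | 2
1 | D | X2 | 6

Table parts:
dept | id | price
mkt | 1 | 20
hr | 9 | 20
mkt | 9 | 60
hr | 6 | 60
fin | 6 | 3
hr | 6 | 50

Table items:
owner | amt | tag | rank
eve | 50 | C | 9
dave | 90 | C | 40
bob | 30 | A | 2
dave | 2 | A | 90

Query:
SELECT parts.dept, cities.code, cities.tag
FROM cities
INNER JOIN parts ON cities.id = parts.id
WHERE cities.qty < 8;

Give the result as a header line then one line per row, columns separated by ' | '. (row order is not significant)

== RESULT ==
parts.dept | cities.code | cities.tag
mkt | Y2 | E
hr | X2 | D
fin | X2 | D
hr | X2 | D

Derivation:
After JOIN parts (9 rows):
cities.qty | cities.tag | cities.code | cities.id | parts.dept | parts.id | parts.price
5 | E | Y2 | 1 | mkt | 1 | 20
8 | F | Y1 | 9 | hr | 9 | 20
8 | F | Y1 | 9 | mkt | 9 | 60
9 | B | Z2 | 6 | hr | 6 | 60
9 | B | Z2 | 6 | fin | 6 | 3
9 | B | Z2 | 6 | hr | 6 | 50
1 | D | X2 | 6 | hr | 6 | 60
1 | D | X2 | 6 | fin | 6 | 3
1 | D | X2 | 6 | hr | 6 | 50
After WHERE (4 rows):
cities.qty | cities.tag | cities.code | cities.id | parts.dept | parts.id | parts.price
5 | E | Y2 | 1 | mkt | 1 | 20
1 | D | X2 | 6 | hr | 6 | 60
1 | D | X2 | 6 | fin | 6 | 3
1 | D | X2 | 6 | hr | 6 | 50
After SELECT (4 rows):
parts.dept | cities.code | cities.tag
mkt | Y2 | E
hr | X2 | D
fin | X2 | D
hr | X2 | D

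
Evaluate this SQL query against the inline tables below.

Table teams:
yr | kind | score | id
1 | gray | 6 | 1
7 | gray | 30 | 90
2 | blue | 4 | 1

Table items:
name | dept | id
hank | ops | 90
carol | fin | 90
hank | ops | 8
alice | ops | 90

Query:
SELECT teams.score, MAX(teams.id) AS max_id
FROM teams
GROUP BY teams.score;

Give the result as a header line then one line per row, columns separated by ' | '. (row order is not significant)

After GROUP BY (3 rows):
teams.score | max_id
6 | 1
30 | 90
4 | 1

== RESULT ==
teams.score | max_id
6 | 1
30 | 90
4 | 1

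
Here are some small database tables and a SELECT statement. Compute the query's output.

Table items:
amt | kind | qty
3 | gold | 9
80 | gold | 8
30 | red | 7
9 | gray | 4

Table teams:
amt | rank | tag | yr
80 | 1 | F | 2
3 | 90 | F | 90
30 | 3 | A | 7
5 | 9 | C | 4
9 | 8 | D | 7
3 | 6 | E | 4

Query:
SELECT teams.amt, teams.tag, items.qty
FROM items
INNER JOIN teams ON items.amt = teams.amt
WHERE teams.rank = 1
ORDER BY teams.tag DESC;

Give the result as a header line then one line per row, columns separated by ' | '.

== RESULT ==
teams.amt | teams.tag | items.qty
80 | F | 8

Derivation:
After JOIN teams (5 rows):
items.amt | items.kind | items.qty | teams.amt | teams.rank | teams.tag | teams.yr
3 | gold | 9 | 3 | 90 | F | 90
3 | gold | 9 | 3 | 6 | E | 4
80 | gold | 8 | 80 | 1 | F | 2
30 | red | 7 | 30 | 3 | A | 7
9 | gray | 4 | 9 | 8 | D | 7
After WHERE (1 rows):
items.amt | items.kind | items.qty | teams.amt | teams.rank | teams.tag | teams.yr
80 | gold | 8 | 80 | 1 | F | 2
After SELECT (1 rows):
teams.amt | teams.tag | items.qty
80 | F | 8
After ORDER BY (1 rows):
teams.amt | teams.tag | items.qty
80 | F | 8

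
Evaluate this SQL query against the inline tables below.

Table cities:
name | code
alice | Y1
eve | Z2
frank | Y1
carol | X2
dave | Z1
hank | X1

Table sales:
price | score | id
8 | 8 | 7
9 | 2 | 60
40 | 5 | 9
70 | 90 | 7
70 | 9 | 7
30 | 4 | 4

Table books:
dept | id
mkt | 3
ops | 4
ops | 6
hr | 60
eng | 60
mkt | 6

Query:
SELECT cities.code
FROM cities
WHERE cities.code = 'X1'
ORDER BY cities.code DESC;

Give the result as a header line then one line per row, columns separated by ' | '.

After WHERE (1 rows):
cities.name | cities.code
hank | X1
After SELECT (1 rows):
cities.code
X1
After ORDER BY (1 rows):
cities.code
X1

== RESULT ==
cities.code
X1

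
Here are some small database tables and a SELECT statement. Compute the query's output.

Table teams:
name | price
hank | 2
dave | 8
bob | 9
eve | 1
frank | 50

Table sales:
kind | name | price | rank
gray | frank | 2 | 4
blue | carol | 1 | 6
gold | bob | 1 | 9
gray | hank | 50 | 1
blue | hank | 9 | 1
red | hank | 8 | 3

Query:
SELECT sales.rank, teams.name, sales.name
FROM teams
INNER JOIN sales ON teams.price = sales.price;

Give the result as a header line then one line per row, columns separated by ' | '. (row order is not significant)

== RESULT ==
sales.rank | teams.name | sales.name
4 | hank | frank
3 | dave | hank
1 | bob | hank
6 | eve | carol
9 | eve | bob
1 | frank | hank

Derivation:
After JOIN sales (6 rows):
teams.name | teams.price | sales.kind | sales.name | sales.price | sales.rank
hank | 2 | gray | frank | 2 | 4
dave | 8 | red | hank | 8 | 3
bob | 9 | blue | hank | 9 | 1
eve | 1 | blue | carol | 1 | 6
eve | 1 | gold | bob | 1 | 9
frank | 50 | gray | hank | 50 | 1
After SELECT (6 rows):
sales.rank | teams.name | sales.name
4 | hank | frank
3 | dave | hank
1 | bob | hank
6 | eve | carol
9 | eve | bob
1 | frank | hank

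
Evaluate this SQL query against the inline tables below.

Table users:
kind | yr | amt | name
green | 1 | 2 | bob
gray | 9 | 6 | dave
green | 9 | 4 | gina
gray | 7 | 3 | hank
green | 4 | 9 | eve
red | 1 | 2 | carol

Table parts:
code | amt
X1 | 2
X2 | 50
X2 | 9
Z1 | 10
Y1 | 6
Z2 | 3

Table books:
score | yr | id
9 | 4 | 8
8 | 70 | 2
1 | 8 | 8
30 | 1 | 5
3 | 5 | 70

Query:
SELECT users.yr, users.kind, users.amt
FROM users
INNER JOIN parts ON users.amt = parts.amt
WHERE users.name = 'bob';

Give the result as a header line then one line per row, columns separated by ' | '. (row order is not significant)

== RESULT ==
users.yr | users.kind | users.amt
1 | green | 2

Derivation:
After JOIN parts (5 rows):
users.kind | users.yr | users.amt | users.name | parts.code | parts.amt
green | 1 | 2 | bob | X1 | 2
gray | 9 | 6 | dave | Y1 | 6
gray | 7 | 3 | hank | Z2 | 3
green | 4 | 9 | eve | X2 | 9
red | 1 | 2 | carol | X1 | 2
After WHERE (1 rows):
users.kind | users.yr | users.amt | users.name | parts.code | parts.amt
green | 1 | 2 | bob | X1 | 2
After SELECT (1 rows):
users.yr | users.kind | users.amt
1 | green | 2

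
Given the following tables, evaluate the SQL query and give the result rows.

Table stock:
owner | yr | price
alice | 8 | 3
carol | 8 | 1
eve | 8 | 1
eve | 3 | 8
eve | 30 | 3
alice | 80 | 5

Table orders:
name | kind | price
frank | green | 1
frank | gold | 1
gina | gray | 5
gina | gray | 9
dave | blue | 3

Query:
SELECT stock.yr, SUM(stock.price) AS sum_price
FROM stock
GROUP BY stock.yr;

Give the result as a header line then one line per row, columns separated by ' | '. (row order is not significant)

After GROUP BY (4 rows):
stock.yr | sum_price
8 | 5
3 | 8
30 | 3
80 | 5

== RESULT ==
stock.yr | sum_price
8 | 5
3 | 8
30 | 3
80 | 5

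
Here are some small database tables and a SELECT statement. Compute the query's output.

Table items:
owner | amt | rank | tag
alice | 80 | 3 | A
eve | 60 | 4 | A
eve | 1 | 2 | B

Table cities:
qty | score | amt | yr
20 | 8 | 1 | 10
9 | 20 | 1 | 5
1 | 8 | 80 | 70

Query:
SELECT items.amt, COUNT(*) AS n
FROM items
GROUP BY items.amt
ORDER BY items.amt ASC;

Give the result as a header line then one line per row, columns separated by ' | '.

== RESULT ==
items.amt | n
1 | 1
60 | 1
80 | 1

Derivation:
After GROUP BY (3 rows):
items.amt | n
80 | 1
60 | 1
1 | 1
After ORDER BY (3 rows):
items.amt | n
1 | 1
60 | 1
80 | 1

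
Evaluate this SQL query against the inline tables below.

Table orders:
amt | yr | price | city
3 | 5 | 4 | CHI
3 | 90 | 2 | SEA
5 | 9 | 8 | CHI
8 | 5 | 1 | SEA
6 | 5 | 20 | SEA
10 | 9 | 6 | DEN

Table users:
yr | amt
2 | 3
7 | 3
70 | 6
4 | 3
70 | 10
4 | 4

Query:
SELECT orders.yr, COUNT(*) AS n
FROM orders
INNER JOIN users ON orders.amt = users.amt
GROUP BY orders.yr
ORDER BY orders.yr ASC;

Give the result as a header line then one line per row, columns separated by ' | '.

After JOIN users (8 rows):
orders.amt | orders.yr | orders.price | orders.city | users.yr | users.amt
3 | 5 | 4 | CHI | 2 | 3
3 | 5 | 4 | CHI | 7 | 3
3 | 5 | 4 | CHI | 4 | 3
3 | 90 | 2 | SEA | 2 | 3
3 | 90 | 2 | SEA | 7 | 3
3 | 90 | 2 | SEA | 4 | 3
6 | 5 | 20 | SEA | 70 | 6
10 | 9 | 6 | DEN | 70 | 10
After GROUP BY (3 rows):
orders.yr | n
5 | 4
90 | 3
9 | 1
After ORDER BY (3 rows):
orders.yr | n
5 | 4
9 | 1
90 | 3

== RESULT ==
orders.yr | n
5 | 4
9 | 1
90 | 3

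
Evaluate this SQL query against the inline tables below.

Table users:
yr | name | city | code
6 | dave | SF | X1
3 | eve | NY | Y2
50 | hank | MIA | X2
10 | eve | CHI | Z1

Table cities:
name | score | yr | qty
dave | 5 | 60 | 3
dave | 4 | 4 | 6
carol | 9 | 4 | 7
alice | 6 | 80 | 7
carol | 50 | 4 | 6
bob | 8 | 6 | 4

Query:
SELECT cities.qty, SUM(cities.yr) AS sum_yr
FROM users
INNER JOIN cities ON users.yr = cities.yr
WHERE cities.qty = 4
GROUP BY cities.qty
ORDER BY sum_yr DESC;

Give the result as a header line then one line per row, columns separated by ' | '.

After JOIN cities (1 rows):
users.yr | users.name | users.city | users.code | cities.name | cities.score | cities.yr | cities.qty
6 | dave | SF | X1 | bob | 8 | 6 | 4
After WHERE (1 rows):
users.yr | users.name | users.city | users.code | cities.name | cities.score | cities.yr | cities.qty
6 | dave | SF | X1 | bob | 8 | 6 | 4
After GROUP BY (1 rows):
cities.qty | sum_yr
4 | 6
After ORDER BY (1 rows):
cities.qty | sum_yr
4 | 6

== RESULT ==
cities.qty | sum_yr
4 | 6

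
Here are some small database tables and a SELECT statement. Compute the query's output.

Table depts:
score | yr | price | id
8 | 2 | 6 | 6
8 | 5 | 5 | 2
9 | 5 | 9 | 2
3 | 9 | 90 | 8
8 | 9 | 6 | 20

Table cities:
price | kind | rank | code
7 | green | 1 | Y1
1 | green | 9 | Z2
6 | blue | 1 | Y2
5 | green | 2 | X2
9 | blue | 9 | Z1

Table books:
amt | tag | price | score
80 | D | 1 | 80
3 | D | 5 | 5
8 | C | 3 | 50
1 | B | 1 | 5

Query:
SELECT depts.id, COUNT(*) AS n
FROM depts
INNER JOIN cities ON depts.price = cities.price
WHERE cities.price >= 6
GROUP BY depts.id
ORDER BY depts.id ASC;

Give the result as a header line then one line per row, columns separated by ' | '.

After JOIN cities (4 rows):
depts.score | depts.yr | depts.price | depts.id | cities.price | cities.kind | cities.rank | cities.code
8 | 2 | 6 | 6 | 6 | blue | 1 | Y2
8 | 5 | 5 | 2 | 5 | green | 2 | X2
9 | 5 | 9 | 2 | 9 | blue | 9 | Z1
8 | 9 | 6 | 20 | 6 | blue | 1 | Y2
After WHERE (3 rows):
depts.score | depts.yr | depts.price | depts.id | cities.price | cities.kind | cities.rank | cities.code
8 | 2 | 6 | 6 | 6 | blue | 1 | Y2
9 | 5 | 9 | 2 | 9 | blue | 9 | Z1
8 | 9 | 6 | 20 | 6 | blue | 1 | Y2
After GROUP BY (3 rows):
depts.id | n
6 | 1
2 | 1
20 | 1
After ORDER BY (3 rows):
depts.id | n
2 | 1
6 | 1
20 | 1

== RESULT ==
depts.id | n
2 | 1
6 | 1
20 | 1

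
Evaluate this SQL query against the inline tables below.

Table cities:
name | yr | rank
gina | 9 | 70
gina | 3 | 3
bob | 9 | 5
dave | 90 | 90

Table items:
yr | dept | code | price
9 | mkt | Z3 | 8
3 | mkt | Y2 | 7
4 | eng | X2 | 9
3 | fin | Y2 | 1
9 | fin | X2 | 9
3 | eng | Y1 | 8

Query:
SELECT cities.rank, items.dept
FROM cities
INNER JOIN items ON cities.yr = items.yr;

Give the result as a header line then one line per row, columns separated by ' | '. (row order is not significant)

== RESULT ==
cities.rank | items.dept
70 | mkt
70 | fin
3 | mkt
3 | fin
3 | eng
5 | mkt
5 | fin

Derivation:
After JOIN items (7 rows):
cities.name | cities.yr | cities.rank | items.yr | items.dept | items.code | items.price
gina | 9 | 70 | 9 | mkt | Z3 | 8
gina | 9 | 70 | 9 | fin | X2 | 9
gina | 3 | 3 | 3 | mkt | Y2 | 7
gina | 3 | 3 | 3 | fin | Y2 | 1
gina | 3 | 3 | 3 | eng | Y1 | 8
bob | 9 | 5 | 9 | mkt | Z3 | 8
bob | 9 | 5 | 9 | fin | X2 | 9
After SELECT (7 rows):
cities.rank | items.dept
70 | mkt
70 | fin
3 | mkt
3 | fin
3 | eng
5 | mkt
5 | fin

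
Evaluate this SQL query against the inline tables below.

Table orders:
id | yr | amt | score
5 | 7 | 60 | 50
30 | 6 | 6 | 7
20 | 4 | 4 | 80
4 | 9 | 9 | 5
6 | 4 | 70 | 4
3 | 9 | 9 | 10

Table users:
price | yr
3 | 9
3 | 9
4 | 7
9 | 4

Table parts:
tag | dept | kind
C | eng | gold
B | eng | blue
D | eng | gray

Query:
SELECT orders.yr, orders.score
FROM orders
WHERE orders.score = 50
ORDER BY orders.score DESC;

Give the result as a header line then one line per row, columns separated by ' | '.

After WHERE (1 rows):
orders.id | orders.yr | orders.amt | orders.score
5 | 7 | 60 | 50
After SELECT (1 rows):
orders.yr | orders.score
7 | 50
After ORDER BY (1 rows):
orders.yr | orders.score
7 | 50

== RESULT ==
orders.yr | orders.score
7 | 50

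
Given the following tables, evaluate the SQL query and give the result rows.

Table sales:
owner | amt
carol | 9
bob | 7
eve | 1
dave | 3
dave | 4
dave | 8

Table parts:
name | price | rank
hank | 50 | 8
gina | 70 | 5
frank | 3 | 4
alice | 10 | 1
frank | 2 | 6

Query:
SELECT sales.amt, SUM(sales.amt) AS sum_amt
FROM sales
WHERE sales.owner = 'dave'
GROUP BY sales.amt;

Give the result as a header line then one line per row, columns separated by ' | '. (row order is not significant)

After WHERE (3 rows):
sales.owner | sales.amt
dave | 3
dave | 4
dave | 8
After GROUP BY (3 rows):
sales.amt | sum_amt
3 | 3
4 | 4
8 | 8

== RESULT ==
sales.amt | sum_amt
3 | 3
4 | 4
8 | 8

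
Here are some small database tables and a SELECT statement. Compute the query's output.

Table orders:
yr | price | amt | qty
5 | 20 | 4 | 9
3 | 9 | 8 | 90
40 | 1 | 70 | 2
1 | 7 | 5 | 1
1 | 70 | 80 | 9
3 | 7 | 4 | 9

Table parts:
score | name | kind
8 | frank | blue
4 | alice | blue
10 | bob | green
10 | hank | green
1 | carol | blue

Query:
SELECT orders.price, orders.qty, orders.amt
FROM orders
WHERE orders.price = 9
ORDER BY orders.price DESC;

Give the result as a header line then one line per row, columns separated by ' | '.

After WHERE (1 rows):
orders.yr | orders.price | orders.amt | orders.qty
3 | 9 | 8 | 90
After SELECT (1 rows):
orders.price | orders.qty | orders.amt
9 | 90 | 8
After ORDER BY (1 rows):
orders.price | orders.qty | orders.amt
9 | 90 | 8

== RESULT ==
orders.price | orders.qty | orders.amt
9 | 90 | 8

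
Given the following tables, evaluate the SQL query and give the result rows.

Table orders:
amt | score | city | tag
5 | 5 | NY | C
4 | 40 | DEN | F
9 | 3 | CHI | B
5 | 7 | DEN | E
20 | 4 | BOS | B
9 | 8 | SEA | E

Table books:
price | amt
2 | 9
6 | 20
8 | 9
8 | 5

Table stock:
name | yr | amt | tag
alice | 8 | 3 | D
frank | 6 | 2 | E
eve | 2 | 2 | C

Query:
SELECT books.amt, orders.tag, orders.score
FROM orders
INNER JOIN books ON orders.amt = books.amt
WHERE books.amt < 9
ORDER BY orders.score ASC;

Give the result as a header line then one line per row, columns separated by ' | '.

After JOIN books (7 rows):
orders.amt | orders.score | orders.city | orders.tag | books.price | books.amt
5 | 5 | NY | C | 8 | 5
9 | 3 | CHI | B | 2 | 9
9 | 3 | CHI | B | 8 | 9
5 | 7 | DEN | E | 8 | 5
20 | 4 | BOS | B | 6 | 20
9 | 8 | SEA | E | 2 | 9
9 | 8 | SEA | E | 8 | 9
After WHERE (2 rows):
orders.amt | orders.score | orders.city | orders.tag | books.price | books.amt
5 | 5 | NY | C | 8 | 5
5 | 7 | DEN | E | 8 | 5
After SELECT (2 rows):
books.amt | orders.tag | orders.score
5 | C | 5
5 | E | 7
After ORDER BY (2 rows):
books.amt | orders.tag | orders.score
5 | C | 5
5 | E | 7

== RESULT ==
books.amt | orders.tag | orders.score
5 | C | 5
5 | E | 7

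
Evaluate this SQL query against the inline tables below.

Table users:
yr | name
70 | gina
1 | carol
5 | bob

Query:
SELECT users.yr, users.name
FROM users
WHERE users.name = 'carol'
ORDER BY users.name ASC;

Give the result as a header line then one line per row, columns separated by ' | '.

== RESULT ==
users.yr | users.name
1 | carol

Derivation:
After WHERE (1 rows):
users.yr | users.name
1 | carol
After SELECT (1 rows):
users.yr | users.name
1 | carol
After ORDER BY (1 rows):
users.yr | users.name
1 | carol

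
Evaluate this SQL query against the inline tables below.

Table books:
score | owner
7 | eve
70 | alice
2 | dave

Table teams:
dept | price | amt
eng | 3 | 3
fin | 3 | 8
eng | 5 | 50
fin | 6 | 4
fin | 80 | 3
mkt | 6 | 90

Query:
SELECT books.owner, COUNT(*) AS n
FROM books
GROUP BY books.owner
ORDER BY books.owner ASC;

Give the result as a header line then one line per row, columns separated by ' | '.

After GROUP BY (3 rows):
books.owner | n
eve | 1
alice | 1
dave | 1
After ORDER BY (3 rows):
books.owner | n
alice | 1
dave | 1
eve | 1

== RESULT ==
books.owner | n
alice | 1
dave | 1
eve | 1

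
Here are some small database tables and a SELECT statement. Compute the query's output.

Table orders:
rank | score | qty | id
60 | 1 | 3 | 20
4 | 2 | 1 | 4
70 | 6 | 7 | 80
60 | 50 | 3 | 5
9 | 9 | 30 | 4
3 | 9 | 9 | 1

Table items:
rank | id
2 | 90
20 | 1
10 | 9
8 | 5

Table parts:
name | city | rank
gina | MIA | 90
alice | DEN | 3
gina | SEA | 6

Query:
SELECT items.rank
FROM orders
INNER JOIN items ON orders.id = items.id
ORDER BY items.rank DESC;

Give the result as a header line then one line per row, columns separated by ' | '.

After JOIN items (2 rows):
orders.rank | orders.score | orders.qty | orders.id | items.rank | items.id
60 | 50 | 3 | 5 | 8 | 5
3 | 9 | 9 | 1 | 20 | 1
After SELECT (2 rows):
items.rank
8
20
After ORDER BY (2 rows):
items.rank
20
8

== RESULT ==
items.rank
20
8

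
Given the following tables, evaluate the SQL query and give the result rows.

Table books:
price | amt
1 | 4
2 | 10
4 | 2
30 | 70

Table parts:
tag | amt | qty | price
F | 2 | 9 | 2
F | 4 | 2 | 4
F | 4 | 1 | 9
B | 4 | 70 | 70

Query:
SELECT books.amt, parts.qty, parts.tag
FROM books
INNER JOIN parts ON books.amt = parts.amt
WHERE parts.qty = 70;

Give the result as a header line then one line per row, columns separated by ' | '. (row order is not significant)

== RESULT ==
books.amt | parts.qty | parts.tag
4 | 70 | B

Derivation:
After JOIN parts (4 rows):
books.price | books.amt | parts.tag | parts.amt | parts.qty | parts.price
1 | 4 | F | 4 | 2 | 4
1 | 4 | F | 4 | 1 | 9
1 | 4 | B | 4 | 70 | 70
4 | 2 | F | 2 | 9 | 2
After WHERE (1 rows):
books.price | books.amt | parts.tag | parts.amt | parts.qty | parts.price
1 | 4 | B | 4 | 70 | 70
After SELECT (1 rows):
books.amt | parts.qty | parts.tag
4 | 70 | B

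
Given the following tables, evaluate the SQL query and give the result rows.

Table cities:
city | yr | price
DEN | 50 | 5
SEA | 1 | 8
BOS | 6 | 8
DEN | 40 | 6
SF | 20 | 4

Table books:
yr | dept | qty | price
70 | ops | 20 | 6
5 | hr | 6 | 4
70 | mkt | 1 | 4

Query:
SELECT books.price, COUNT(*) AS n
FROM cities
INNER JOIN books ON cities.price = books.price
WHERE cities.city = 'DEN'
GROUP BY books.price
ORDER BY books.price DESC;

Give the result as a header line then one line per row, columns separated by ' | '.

After JOIN books (3 rows):
cities.city | cities.yr | cities.price | books.yr | books.dept | books.qty | books.price
DEN | 40 | 6 | 70 | ops | 20 | 6
SF | 20 | 4 | 5 | hr | 6 | 4
SF | 20 | 4 | 70 | mkt | 1 | 4
After WHERE (1 rows):
cities.city | cities.yr | cities.price | books.yr | books.dept | books.qty | books.price
DEN | 40 | 6 | 70 | ops | 20 | 6
After GROUP BY (1 rows):
books.price | n
6 | 1
After ORDER BY (1 rows):
books.price | n
6 | 1

== RESULT ==
books.price | n
6 | 1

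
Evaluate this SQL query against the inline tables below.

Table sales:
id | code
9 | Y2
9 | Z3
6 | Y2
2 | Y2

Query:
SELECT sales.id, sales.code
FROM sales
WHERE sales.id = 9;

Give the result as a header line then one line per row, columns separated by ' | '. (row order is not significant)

After WHERE (2 rows):
sales.id | sales.code
9 | Y2
9 | Z3
After SELECT (2 rows):
sales.id | sales.code
9 | Y2
9 | Z3

== RESULT ==
sales.id | sales.code
9 | Y2
9 | Z3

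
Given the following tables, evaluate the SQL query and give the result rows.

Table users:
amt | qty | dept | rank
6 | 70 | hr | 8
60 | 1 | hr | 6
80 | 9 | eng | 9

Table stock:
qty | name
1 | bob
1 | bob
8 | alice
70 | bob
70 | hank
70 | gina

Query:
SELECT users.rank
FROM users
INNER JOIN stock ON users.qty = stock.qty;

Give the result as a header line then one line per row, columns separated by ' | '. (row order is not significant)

After JOIN stock (5 rows):
users.amt | users.qty | users.dept | users.rank | stock.qty | stock.name
6 | 70 | hr | 8 | 70 | bob
6 | 70 | hr | 8 | 70 | hank
6 | 70 | hr | 8 | 70 | gina
60 | 1 | hr | 6 | 1 | bob
60 | 1 | hr | 6 | 1 | bob
After SELECT (5 rows):
users.rank
8
8
8
6
6

== RESULT ==
users.rank
8
8
8
6
6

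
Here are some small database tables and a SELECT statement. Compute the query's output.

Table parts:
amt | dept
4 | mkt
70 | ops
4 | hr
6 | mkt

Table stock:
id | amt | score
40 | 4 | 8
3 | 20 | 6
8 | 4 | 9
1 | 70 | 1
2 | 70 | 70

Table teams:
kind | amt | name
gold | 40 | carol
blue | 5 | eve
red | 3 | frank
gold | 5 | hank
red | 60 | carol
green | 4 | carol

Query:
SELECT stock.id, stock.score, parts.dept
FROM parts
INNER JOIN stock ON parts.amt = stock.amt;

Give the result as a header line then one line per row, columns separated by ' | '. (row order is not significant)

After JOIN stock (6 rows):
parts.amt | parts.dept | stock.id | stock.amt | stock.score
4 | mkt | 40 | 4 | 8
4 | mkt | 8 | 4 | 9
70 | ops | 1 | 70 | 1
70 | ops | 2 | 70 | 70
4 | hr | 40 | 4 | 8
4 | hr | 8 | 4 | 9
After SELECT (6 rows):
stock.id | stock.score | parts.dept
40 | 8 | mkt
8 | 9 | mkt
1 | 1 | ops
2 | 70 | ops
40 | 8 | hr
8 | 9 | hr

== RESULT ==
stock.id | stock.score | parts.dept
40 | 8 | mkt
8 | 9 | mkt
1 | 1 | ops
2 | 70 | ops
40 | 8 | hr
8 | 9 | hr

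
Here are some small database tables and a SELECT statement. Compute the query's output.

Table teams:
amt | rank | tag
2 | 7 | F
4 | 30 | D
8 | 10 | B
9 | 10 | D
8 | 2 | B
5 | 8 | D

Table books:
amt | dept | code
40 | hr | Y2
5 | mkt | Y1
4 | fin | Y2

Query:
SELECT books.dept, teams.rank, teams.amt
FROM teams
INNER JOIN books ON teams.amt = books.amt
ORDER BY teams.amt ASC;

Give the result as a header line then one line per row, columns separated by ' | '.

== RESULT ==
books.dept | teams.rank | teams.amt
fin | 30 | 4
mkt | 8 | 5

Derivation:
After JOIN books (2 rows):
teams.amt | teams.rank | teams.tag | books.amt | books.dept | books.code
4 | 30 | D | 4 | fin | Y2
5 | 8 | D | 5 | mkt | Y1
After SELECT (2 rows):
books.dept | teams.rank | teams.amt
fin | 30 | 4
mkt | 8 | 5
After ORDER BY (2 rows):
books.dept | teams.rank | teams.amt
fin | 30 | 4
mkt | 8 | 5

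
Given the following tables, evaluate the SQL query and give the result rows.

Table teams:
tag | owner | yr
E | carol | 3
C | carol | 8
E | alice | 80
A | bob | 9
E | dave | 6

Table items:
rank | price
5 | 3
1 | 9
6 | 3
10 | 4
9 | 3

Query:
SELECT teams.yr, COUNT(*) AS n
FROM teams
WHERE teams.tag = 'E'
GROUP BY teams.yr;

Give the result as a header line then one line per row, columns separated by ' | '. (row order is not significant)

After WHERE (3 rows):
teams.tag | teams.owner | teams.yr
E | carol | 3
E | alice | 80
E | dave | 6
After GROUP BY (3 rows):
teams.yr | n
3 | 1
80 | 1
6 | 1

== RESULT ==
teams.yr | n
3 | 1
80 | 1
6 | 1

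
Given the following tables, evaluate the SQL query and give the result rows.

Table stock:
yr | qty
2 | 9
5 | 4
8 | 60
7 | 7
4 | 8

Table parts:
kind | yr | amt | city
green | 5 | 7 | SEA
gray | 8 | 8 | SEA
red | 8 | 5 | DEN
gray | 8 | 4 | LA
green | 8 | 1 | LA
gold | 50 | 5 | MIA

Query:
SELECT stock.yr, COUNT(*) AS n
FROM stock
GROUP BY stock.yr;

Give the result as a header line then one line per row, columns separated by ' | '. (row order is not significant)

== RESULT ==
stock.yr | n
2 | 1
5 | 1
8 | 1
7 | 1
4 | 1

Derivation:
After GROUP BY (5 rows):
stock.yr | n
2 | 1
5 | 1
8 | 1
7 | 1
4 | 1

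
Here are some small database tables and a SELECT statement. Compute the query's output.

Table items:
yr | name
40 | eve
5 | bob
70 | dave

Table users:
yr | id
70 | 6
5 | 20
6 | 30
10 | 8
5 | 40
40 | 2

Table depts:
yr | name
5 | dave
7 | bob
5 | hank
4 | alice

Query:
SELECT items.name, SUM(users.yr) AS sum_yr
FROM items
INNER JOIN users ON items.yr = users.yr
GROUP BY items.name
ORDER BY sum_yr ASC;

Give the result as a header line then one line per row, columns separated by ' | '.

== RESULT ==
items.name | sum_yr
bob | 10
eve | 40
dave | 70

Derivation:
After JOIN users (4 rows):
items.yr | items.name | users.yr | users.id
40 | eve | 40 | 2
5 | bob | 5 | 20
5 | bob | 5 | 40
70 | dave | 70 | 6
After GROUP BY (3 rows):
items.name | sum_yr
eve | 40
bob | 10
dave | 70
After ORDER BY (3 rows):
items.name | sum_yr
bob | 10
eve | 40
dave | 70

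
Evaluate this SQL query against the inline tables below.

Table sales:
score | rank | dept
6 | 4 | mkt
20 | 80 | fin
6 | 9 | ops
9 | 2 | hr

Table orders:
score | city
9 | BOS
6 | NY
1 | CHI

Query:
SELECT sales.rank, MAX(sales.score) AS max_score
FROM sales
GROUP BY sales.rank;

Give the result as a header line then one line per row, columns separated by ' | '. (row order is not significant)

== RESULT ==
sales.rank | max_score
4 | 6
80 | 20
9 | 6
2 | 9

Derivation:
After GROUP BY (4 rows):
sales.rank | max_score
4 | 6
80 | 20
9 | 6
2 | 9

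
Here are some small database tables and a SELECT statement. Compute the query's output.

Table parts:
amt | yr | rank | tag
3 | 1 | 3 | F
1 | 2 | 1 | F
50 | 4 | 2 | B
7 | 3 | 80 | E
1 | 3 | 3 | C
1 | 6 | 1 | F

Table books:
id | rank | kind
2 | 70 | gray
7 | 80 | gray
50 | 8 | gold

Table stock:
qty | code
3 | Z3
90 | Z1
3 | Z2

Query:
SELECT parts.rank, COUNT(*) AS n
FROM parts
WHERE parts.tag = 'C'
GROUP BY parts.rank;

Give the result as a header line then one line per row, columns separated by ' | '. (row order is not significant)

== RESULT ==
parts.rank | n
3 | 1

Derivation:
After WHERE (1 rows):
parts.amt | parts.yr | parts.rank | parts.tag
1 | 3 | 3 | C
After GROUP BY (1 rows):
parts.rank | n
3 | 1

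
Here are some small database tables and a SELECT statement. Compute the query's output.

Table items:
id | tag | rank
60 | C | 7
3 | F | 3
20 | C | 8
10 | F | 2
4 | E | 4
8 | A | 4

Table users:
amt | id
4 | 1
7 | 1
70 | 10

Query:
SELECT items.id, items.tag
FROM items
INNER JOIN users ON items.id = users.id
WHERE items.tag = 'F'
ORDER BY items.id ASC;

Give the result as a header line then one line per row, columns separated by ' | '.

After JOIN users (1 rows):
items.id | items.tag | items.rank | users.amt | users.id
10 | F | 2 | 70 | 10
After WHERE (1 rows):
items.id | items.tag | items.rank | users.amt | users.id
10 | F | 2 | 70 | 10
After SELECT (1 rows):
items.id | items.tag
10 | F
After ORDER BY (1 rows):
items.id | items.tag
10 | F

== RESULT ==
items.id | items.tag
10 | F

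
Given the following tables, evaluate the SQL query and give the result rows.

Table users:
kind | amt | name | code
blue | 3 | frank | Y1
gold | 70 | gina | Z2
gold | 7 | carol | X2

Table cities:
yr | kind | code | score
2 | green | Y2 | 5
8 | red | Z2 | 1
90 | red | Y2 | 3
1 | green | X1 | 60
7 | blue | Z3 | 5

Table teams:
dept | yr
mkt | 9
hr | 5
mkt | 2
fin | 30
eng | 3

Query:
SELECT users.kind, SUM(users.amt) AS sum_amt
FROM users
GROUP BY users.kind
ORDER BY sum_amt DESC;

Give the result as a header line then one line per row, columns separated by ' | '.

After GROUP BY (2 rows):
users.kind | sum_amt
blue | 3
gold | 77
After ORDER BY (2 rows):
users.kind | sum_amt
gold | 77
blue | 3

== RESULT ==
users.kind | sum_amt
gold | 77
blue | 3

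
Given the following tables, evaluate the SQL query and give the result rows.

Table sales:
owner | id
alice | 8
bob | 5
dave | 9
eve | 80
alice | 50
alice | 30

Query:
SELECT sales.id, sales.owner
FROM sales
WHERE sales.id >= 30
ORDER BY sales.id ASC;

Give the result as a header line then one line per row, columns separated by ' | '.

After WHERE (3 rows):
sales.owner | sales.id
eve | 80
alice | 50
alice | 30
After SELECT (3 rows):
sales.id | sales.owner
80 | eve
50 | alice
30 | alice
After ORDER BY (3 rows):
sales.id | sales.owner
30 | alice
50 | alice
80 | eve

== RESULT ==
sales.id | sales.owner
30 | alice
50 | alice
80 | eve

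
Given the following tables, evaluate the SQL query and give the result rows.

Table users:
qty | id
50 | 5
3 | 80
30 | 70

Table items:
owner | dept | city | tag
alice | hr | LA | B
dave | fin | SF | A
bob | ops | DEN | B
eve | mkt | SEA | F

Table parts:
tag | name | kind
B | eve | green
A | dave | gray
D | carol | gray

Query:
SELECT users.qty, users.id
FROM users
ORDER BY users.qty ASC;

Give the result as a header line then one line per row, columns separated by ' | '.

== RESULT ==
users.qty | users.id
3 | 80
30 | 70
50 | 5

Derivation:
After SELECT (3 rows):
users.qty | users.id
50 | 5
3 | 80
30 | 70
After ORDER BY (3 rows):
users.qty | users.id
3 | 80
30 | 70
50 | 5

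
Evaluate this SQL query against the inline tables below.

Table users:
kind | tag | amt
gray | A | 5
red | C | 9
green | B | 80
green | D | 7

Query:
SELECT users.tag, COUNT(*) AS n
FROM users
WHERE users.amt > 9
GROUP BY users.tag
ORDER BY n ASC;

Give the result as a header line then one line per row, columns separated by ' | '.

After WHERE (1 rows):
users.kind | users.tag | users.amt
green | B | 80
After GROUP BY (1 rows):
users.tag | n
B | 1
After ORDER BY (1 rows):
users.tag | n
B | 1

== RESULT ==
users.tag | n
B | 1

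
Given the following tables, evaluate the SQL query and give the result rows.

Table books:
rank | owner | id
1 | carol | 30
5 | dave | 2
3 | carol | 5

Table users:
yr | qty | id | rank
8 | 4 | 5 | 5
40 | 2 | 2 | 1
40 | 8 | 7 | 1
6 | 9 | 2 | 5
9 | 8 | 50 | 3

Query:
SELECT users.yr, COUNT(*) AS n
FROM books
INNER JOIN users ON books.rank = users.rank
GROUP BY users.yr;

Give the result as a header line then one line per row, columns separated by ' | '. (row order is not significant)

After JOIN users (5 rows):
books.rank | books.owner | books.id | users.yr | users.qty | users.id | users.rank
1 | carol | 30 | 40 | 2 | 2 | 1
1 | carol | 30 | 40 | 8 | 7 | 1
5 | dave | 2 | 8 | 4 | 5 | 5
5 | dave | 2 | 6 | 9 | 2 | 5
3 | carol | 5 | 9 | 8 | 50 | 3
After GROUP BY (4 rows):
users.yr | n
40 | 2
8 | 1
6 | 1
9 | 1

== RESULT ==
users.yr | n
40 | 2
8 | 1
6 | 1
9 | 1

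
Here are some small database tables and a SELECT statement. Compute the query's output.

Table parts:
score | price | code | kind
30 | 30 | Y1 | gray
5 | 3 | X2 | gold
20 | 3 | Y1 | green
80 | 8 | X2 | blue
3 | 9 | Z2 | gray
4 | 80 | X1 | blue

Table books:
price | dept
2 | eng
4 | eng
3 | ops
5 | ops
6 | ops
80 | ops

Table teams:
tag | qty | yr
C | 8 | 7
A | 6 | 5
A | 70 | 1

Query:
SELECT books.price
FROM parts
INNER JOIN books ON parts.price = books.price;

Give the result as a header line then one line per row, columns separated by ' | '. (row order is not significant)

== RESULT ==
books.price
3
3
80

Derivation:
After JOIN books (3 rows):
parts.score | parts.price | parts.code | parts.kind | books.price | books.dept
5 | 3 | X2 | gold | 3 | ops
20 | 3 | Y1 | green | 3 | ops
4 | 80 | X1 | blue | 80 | ops
After SELECT (3 rows):
books.price
3
3
80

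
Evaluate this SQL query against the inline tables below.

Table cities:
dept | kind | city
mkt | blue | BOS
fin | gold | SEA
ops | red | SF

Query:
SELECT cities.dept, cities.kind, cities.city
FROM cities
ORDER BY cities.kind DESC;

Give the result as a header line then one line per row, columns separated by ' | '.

== RESULT ==
cities.dept | cities.kind | cities.city
ops | red | SF
fin | gold | SEA
mkt | blue | BOS

Derivation:
After SELECT (3 rows):
cities.dept | cities.kind | cities.city
mkt | blue | BOS
fin | gold | SEA
ops | red | SF
After ORDER BY (3 rows):
cities.dept | cities.kind | cities.city
ops | red | SF
fin | gold | SEA
mkt | blue | BOS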